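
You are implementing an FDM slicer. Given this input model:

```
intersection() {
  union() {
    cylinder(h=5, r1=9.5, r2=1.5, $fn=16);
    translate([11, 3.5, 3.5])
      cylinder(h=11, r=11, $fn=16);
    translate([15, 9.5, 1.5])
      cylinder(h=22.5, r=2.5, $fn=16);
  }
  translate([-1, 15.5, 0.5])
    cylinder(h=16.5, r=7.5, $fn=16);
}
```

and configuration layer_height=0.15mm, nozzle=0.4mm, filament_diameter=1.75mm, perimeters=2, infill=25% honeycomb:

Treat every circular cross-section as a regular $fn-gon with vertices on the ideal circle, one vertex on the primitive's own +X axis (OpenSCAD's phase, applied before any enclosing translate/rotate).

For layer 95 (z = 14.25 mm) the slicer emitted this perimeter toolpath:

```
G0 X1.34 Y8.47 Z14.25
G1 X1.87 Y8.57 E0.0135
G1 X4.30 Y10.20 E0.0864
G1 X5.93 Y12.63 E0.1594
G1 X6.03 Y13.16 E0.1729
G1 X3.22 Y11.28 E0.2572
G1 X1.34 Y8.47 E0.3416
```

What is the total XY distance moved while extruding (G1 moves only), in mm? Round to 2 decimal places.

13.69 mm

Sum the Euclidean lengths of each G1 segment: total = 13.69 mm.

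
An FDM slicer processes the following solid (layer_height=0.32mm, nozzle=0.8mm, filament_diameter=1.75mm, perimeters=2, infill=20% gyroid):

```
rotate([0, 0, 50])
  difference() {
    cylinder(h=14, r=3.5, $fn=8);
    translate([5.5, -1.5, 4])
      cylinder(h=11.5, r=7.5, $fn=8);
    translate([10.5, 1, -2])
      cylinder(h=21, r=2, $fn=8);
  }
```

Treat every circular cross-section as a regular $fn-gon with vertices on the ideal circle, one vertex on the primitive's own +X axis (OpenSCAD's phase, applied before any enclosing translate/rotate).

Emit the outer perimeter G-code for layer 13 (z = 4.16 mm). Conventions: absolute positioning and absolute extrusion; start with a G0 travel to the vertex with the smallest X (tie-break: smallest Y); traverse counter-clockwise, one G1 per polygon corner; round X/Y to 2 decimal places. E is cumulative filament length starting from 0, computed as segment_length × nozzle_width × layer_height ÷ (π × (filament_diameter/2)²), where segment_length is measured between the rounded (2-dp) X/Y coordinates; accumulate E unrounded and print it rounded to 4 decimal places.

G0 X-3.49 Y-0.31 Z4.16
G1 X-2.25 Y-2.68 E0.2847
G1 X0.31 Y-3.49 E0.5705
G1 X1.32 Y-2.96 E0.6919
G1 X-0.14 Y-2.50 E0.8548
G1 X-2.62 Y2.28 E1.4279
G1 X-2.68 Y2.25 E1.4351
G1 X-3.49 Y-0.31 E1.7208

At z = 4.16 mm: the r=3.5 cylinder contributes a regular 8-gon of circumradius 3.5; the cylinder at (5.5, -1.5): section is a regular 8-gon, circumradius r=7.5; the r=2 cylinder at (10.5, 1) contributes a regular 8-gon of circumradius 2; Subtracting the remaining from the first: starting from the r=3.5 cylinder, the r=7.5 cylinder at (5.5, -1.5) partially overlaps it — only the 24.98 mm² overlap (of its 159.10 mm²) is removed, clipping the outline; the r=2 cylinder at (10.5, 1) misses the remaining region (no effect) — 1 connected region; (rotated 50° about Z; rotation is an isometry so areas/perimeters/island counts are preserved). The outline is a single polygon with 7 vertices. Extrusion per mm of travel: 0.8 × 0.32 / (π × 0.875²) = 0.106432. Accumulating E over each segment gives final E = 1.7208.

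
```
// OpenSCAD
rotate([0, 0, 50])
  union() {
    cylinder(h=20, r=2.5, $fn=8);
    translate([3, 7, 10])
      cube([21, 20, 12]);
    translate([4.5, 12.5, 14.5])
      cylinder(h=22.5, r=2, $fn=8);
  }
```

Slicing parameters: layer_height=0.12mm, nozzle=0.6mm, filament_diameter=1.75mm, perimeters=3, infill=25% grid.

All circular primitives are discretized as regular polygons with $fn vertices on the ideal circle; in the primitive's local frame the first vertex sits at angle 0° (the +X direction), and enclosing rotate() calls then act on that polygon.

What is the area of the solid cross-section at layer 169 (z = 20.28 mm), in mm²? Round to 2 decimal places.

420.60 mm²

At z = 20.28 mm: the cylinder is absent (z outside [0, 20]); the cube at (3, 7) is present — its section is the full 21×20 rectangle (area 420.00 mm²); the r=2 cylinder at (4.5, 12.5) contributes a regular 8-gon of circumradius 2 (area = (8/2)·2.000²·sin(360°/8) = 11.31 mm²); Merging all regions: the regions partially overlap — summed areas 431.31 mm² minus the doubly-counted overlap 10.71 mm² gives 420.60 mm² — area = 420.60 mm²; (whole slice rotated 50° about Z — lengths, areas and connectivity unchanged). Overall, the cross-section is a single solid region. Net area = 420.60 mm².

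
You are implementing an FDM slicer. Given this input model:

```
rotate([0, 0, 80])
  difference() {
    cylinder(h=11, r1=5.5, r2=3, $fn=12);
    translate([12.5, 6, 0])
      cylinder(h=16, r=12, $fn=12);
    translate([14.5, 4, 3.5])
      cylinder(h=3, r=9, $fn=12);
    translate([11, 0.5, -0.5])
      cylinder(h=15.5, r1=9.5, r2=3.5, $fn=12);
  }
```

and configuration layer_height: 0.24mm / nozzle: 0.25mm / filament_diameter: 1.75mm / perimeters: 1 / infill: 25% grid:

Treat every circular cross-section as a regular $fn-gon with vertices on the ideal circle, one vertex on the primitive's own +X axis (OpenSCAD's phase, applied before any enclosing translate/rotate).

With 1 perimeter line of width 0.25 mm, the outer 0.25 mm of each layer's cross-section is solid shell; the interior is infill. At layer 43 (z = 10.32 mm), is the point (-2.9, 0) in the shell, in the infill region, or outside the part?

At z = 10.32 mm: the cone: at t=0.938 of its height the radius interpolates to r₁+(r₂−r₁)t = 3.155, giving a regular 12-gon of that circumradius; the r=12 cylinder at (12.5, 6) gives a regular 12-gon of circumradius 12 (constant along its height); the cylinder at (14.5, 4) is not intersected at this z (z outside [3.5, 6.5]); the cone at (11, 0.5) contributes a regular 12-gon of circumradius 5.312 (interpolated between r1=9.5 and r2=3.5 at t=0.698); Subtracting the remaining from the first: starting from the cone, the r=12 cylinder at (12.5, 6) partially overlaps it — only the 2.81 mm² overlap (of its 432.00 mm²) is removed, clipping the outline; the cone at (11, 0.5) misses the remaining region (no effect) — 1 connected region; (whole slice rotated 80° about Z — lengths, areas and connectivity unchanged). Overall, the cross-section is a single solid region. Undo the 80° rotation: the query point maps to (-0.504, 2.856) in the un-rotated model frame. The nearest boundary edge runs (-1.58, 2.73)→(0.00, 3.15); distance from the point to it = 0.16 mm. The point is inside the cross-section, 0.16 mm from the nearest boundary — within the 0.25 mm shell band (1 × 0.25).

shell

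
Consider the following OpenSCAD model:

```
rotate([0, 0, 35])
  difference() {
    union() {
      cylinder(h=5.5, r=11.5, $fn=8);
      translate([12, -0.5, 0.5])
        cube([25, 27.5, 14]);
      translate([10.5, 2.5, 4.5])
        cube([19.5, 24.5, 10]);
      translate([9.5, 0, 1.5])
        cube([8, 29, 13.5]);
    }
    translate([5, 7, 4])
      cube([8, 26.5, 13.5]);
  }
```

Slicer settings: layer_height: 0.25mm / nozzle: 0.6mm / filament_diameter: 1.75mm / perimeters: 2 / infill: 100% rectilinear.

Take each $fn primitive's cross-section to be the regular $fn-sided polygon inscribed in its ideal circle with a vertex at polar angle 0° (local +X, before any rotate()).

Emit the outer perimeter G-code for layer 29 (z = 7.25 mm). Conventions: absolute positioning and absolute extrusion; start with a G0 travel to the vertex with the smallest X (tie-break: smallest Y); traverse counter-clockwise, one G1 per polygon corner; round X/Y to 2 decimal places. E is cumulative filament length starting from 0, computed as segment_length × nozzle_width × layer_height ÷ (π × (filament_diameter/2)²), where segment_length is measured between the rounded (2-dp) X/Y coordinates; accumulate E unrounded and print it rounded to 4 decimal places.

At z = 7.25 mm: the cylinder does not reach this height (z outside [0, 5.5]); the cube at (12, -0.5) is present — its section is the full 25×27.5 rectangle; the cube at (10.5, 2.5) (footprint 19.5×24.5) is included at this height; the cube at (9.5, 0) (footprint 8×29) is included at this height; Taking the union: the regions partially overlap (shared area 626.25 mm²), so overlapping operands fuse into one piece — 1 connected region; the 8×26.5 cube at (5, 7) contributes its full rectangle; Taking the first minus the rest: starting from the result so far, the 8×26.5 cube at (5, 7) partially overlaps it — only the 77.00 mm² overlap (of its 212.00 mm²) is removed, clipping the outline — 1 connected region; (rotated 35° about Z; rotation is an isometry so areas/perimeters/island counts are preserved). The outline is a single polygon with 10 vertices. Extrusion per mm of travel: 0.6 × 0.25 / (π × 0.875²) = 0.062363. Accumulating E over each segment gives final E = 7.1088.

G0 X-5.98 Y31.21 Z7.25
G1 X6.63 Y13.19 E1.3716
G1 X3.77 Y11.18 E1.5896
G1 X7.78 Y5.45 E2.0258
G1 X9.83 Y6.88 E2.1816
G1 X10.12 Y6.47 E2.2129
G1 X30.60 Y20.81 E3.7721
G1 X14.82 Y43.34 E5.4875
G1 X-1.15 Y32.15 E6.7036
G1 X-2.30 Y33.79 E6.8285
G1 X-5.98 Y31.21 E7.1088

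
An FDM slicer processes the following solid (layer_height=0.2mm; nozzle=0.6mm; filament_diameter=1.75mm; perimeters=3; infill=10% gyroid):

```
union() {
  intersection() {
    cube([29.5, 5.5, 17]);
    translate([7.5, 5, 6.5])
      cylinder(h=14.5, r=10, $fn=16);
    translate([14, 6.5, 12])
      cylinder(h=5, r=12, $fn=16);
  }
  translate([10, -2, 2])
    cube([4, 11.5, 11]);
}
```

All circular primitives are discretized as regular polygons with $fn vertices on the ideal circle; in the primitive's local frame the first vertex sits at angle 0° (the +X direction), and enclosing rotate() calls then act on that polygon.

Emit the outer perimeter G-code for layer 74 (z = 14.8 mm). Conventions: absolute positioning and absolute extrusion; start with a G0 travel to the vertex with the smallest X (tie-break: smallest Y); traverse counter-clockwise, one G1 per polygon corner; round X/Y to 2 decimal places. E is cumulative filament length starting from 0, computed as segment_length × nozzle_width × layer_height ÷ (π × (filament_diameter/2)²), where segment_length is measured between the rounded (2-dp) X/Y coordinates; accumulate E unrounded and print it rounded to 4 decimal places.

G0 X2.20 Y5.50 Z14.80
G1 X2.91 Y1.91 E0.1826
G1 X4.19 Y0.00 E0.2973
G1 X15.95 Y0.00 E0.8840
G1 X16.74 Y1.17 E0.9544
G1 X17.50 Y5.00 E1.1492
G1 X17.40 Y5.50 E1.1747
G1 X2.20 Y5.50 E1.9330

At z = 14.8 mm: the cube is present — its section is the full 29.5×5.5 rectangle; the cylinder at (7.5, 5): section is a regular 16-gon, circumradius r=10; the cylinder at (14, 6.5): section is a regular 16-gon, circumradius r=12; After intersecting: the r=10 cylinder at (7.5, 5) partially overlaps the 29.5×5.5 cube; clipping to the common part keeps 93.42 mm²; the r=12 cylinder at (14, 6.5) partially overlaps the running intersection; clipping to the common part keeps 77.46 mm² — 1 connected region; the cube at (10, -2) is absent (z outside [2, 13]); Taking the union: only that combined region is present, so the union is just that shape — 1 connected region. The outline is a single polygon with 7 vertices. Extrusion per mm of travel: 0.6 × 0.2 / (π × 0.875²) = 0.049890. Accumulating E over each segment gives final E = 1.9330.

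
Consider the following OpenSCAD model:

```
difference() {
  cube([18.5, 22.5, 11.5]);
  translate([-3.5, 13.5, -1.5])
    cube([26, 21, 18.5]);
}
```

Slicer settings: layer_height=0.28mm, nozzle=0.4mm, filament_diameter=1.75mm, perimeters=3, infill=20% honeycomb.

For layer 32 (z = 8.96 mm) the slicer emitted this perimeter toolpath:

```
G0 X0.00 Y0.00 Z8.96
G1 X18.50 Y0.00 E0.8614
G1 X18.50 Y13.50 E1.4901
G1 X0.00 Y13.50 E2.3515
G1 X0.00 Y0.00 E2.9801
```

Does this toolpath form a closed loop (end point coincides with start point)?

Start point (G0): (0.00, 0.00). End point (last G1): the path returns to the start — closed.

yes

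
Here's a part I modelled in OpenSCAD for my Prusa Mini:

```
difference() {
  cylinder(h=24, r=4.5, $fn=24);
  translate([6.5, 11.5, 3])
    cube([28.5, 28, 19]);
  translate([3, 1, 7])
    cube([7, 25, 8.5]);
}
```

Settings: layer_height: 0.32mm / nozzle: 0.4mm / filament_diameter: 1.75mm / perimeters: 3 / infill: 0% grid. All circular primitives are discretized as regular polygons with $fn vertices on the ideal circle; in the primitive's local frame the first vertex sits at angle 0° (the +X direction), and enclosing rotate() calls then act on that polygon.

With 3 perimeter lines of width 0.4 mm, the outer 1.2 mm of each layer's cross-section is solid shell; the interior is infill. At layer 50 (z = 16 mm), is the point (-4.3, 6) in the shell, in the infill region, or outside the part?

At z = 16 mm: the r=4.5 cylinder contributes a regular 24-gon of circumradius 4.5; the cube at (6.5, 11.5) (footprint 28.5×28) is included at this height; the cube at (3, 1) is absent (z outside [7, 15.5]); Taking the first minus the rest: starting from the r=4.5 cylinder, the 28.5×28 cube at (6.5, 11.5) misses the remaining region (no effect) — 1 connected region. Overall, the cross-section is a single solid region. The nearest boundary edge runs (-3.18, 3.18)→(-2.25, 3.90); distance from the point to it = 2.92 mm. The point is not inside any of the regions above, so it lies outside the cross-section (2.92 mm from the nearest boundary).

outside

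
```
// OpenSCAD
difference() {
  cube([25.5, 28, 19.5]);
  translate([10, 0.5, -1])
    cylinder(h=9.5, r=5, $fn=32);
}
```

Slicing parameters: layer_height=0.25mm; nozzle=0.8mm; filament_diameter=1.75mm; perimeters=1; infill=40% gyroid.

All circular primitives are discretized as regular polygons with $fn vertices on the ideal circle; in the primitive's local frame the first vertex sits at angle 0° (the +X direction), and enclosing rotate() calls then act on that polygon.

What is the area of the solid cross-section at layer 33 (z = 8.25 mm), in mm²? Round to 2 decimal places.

At z = 8.25 mm: the cube is present — its section is the full 25.5×28 rectangle (area 714.00 mm²); the r=5 cylinder at (10, 0.5) contributes a regular 32-gon of circumradius 5 (area = (32/2)·5.000²·sin(360°/32) = 78.04 mm²); Subtracting the remaining from the first: starting from the 25.5×28 cube (714.00 mm²), the r=5 cylinder at (10, 0.5) partially overlaps it — only the 43.99 mm² overlap (of its 78.04 mm²) is removed, clipping the outline — area = 670.01 mm². Overall, the cross-section is a single solid region. Net area = 670.01 mm².

670.01 mm²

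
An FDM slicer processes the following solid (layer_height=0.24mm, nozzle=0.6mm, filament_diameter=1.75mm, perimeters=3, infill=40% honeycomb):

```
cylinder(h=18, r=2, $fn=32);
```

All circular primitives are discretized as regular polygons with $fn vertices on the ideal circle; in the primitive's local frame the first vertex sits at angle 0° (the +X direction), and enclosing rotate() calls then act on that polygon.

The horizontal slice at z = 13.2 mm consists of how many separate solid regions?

1

At z = 13.2 mm: the cylinder: section is a regular 32-gon, circumradius r=2. The result has 1 disconnected region.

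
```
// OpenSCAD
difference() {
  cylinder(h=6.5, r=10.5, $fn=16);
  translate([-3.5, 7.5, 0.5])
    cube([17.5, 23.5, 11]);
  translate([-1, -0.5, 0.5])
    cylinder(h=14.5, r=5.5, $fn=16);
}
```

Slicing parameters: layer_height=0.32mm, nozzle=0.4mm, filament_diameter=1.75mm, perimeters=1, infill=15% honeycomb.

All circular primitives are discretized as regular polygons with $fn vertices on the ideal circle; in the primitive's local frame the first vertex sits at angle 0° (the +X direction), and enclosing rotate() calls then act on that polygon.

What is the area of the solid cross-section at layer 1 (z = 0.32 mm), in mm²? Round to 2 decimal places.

337.53 mm²

At z = 0.32 mm: the cylinder: section is a regular 16-gon, circumradius r=10.5 (area = (16/2)·10.500²·sin(360°/16) = 337.53 mm²); the cube at (-3.5, 7.5) is not intersected at this z (z outside [0.5, 11.5]); the cylinder at (-1, -0.5) does not reach this height (z outside [0.5, 15]); Subtracting the remaining from the first: none of the subtracted shapes is present at this height, so the r=10.5 cylinder is unchanged — area = 337.53 mm². Overall, the cross-section is a single solid region. Net area = 337.53 mm².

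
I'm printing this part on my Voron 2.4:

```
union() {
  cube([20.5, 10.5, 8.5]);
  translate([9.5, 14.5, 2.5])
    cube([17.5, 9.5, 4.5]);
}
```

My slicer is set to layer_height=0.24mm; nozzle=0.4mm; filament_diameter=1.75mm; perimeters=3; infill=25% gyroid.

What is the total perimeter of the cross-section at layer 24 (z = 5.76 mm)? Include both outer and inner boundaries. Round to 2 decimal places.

At z = 5.76 mm: the 20.5×10.5 cube contributes its full rectangle (perimeter 62.00 mm); the 17.5×9.5 cube at (9.5, 14.5) contributes its full rectangle (perimeter 54.00 mm); Taking the union: the 2 present regions are separate (no shared area or edge), so areas and boundary lengths simply add and each stays a separate island — boundary = 116.00 mm. Overall, the cross-section has 2 separate islands. Total boundary length (outer) = 116.00 mm.

116.00 mm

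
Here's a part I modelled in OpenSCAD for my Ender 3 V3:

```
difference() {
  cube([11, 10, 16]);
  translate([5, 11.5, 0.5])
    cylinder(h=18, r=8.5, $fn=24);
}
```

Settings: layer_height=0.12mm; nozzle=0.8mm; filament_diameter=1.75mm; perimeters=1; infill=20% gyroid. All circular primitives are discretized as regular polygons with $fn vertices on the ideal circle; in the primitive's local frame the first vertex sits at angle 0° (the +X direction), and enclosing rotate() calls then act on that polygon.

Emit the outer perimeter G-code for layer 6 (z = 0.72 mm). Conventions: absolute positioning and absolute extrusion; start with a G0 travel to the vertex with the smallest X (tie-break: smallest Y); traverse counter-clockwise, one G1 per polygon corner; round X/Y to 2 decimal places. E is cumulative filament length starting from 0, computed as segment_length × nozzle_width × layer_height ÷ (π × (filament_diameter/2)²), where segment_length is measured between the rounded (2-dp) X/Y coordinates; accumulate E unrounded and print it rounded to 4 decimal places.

At z = 0.72 mm: the cube is present — its section is the full 11×10 rectangle; the cylinder at (5, 11.5): section is a regular 24-gon, circumradius r=8.5; Taking the first minus the rest: starting from the 11×10 cube, the r=8.5 cylinder at (5, 11.5) partially overlaps it — only the 69.20 mm² overlap (of its 224.40 mm²) is removed, clipping the outline — 1 connected region. The outline is a single polygon with 9 vertices. Extrusion per mm of travel: 0.8 × 0.12 / (π × 0.875²) = 0.039912. Accumulating E over each segment gives final E = 1.3256.

G0 X0.00 Y0.00 Z0.72
G1 X11.00 Y0.00 E0.4390
G1 X11.00 Y5.48 E0.6578
G1 X9.25 Y4.14 E0.7457
G1 X7.20 Y3.29 E0.8343
G1 X5.00 Y3.00 E0.9229
G1 X2.80 Y3.29 E1.0114
G1 X0.75 Y4.14 E1.1000
G1 X0.00 Y4.71 E1.1376
G1 X0.00 Y0.00 E1.3256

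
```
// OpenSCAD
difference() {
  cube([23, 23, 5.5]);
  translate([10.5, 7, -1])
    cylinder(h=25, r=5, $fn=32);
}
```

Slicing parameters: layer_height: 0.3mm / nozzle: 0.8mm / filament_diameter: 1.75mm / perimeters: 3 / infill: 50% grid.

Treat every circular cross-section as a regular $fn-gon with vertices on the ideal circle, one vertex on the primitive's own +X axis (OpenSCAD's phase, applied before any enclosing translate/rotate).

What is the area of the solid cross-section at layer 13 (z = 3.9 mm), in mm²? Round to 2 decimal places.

450.96 mm²

At z = 3.9 mm: the cube (footprint 23×23) is included at this height (area 529.00 mm²); the r=5 cylinder at (10.5, 7) gives a regular 32-gon of circumradius 5 (constant along its height) (area = (32/2)·5.000²·sin(360°/32) = 78.04 mm²); After the difference (first − rest): starting from the 23×23 cube (529.00 mm²), the r=5 cylinder at (10.5, 7) lies wholly inside it (removes its full 78.04 mm² and its 31.37 mm outline becomes a hole wall) — area = 450.96 mm². Overall, the cross-section is one region with 1 hole. Net area = 450.96 mm².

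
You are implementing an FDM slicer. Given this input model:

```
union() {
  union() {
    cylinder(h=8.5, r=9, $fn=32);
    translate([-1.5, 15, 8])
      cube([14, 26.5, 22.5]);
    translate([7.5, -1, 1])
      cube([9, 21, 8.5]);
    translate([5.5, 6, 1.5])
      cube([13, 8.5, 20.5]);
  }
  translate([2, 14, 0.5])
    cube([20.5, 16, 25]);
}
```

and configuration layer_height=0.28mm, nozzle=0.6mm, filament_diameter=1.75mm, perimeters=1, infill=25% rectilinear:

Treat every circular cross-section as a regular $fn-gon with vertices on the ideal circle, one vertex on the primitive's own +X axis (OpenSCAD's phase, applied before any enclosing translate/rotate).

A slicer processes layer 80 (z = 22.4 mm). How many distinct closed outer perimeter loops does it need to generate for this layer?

At z = 22.4 mm: the cylinder does not reach this height (z outside [0, 8.5]); the cube at (-1.5, 15) is present — its section is the full 14×26.5 rectangle; the cube at (7.5, -1) is not intersected at this z (z outside [1, 9.5]); the cube at (5.5, 6) is not intersected at this z (z outside [1.5, 22]); Combining (union): only the 14×26.5 cube at (-1.5, 15) is present, so the union is just that shape — 1 connected region; the cube at (2, 14) (footprint 20.5×16) is included at this height; Taking the union: the regions partially overlap (shared area 157.50 mm²), so overlapping operands fuse into one piece — 1 connected region. The result has 1 disconnected region.

1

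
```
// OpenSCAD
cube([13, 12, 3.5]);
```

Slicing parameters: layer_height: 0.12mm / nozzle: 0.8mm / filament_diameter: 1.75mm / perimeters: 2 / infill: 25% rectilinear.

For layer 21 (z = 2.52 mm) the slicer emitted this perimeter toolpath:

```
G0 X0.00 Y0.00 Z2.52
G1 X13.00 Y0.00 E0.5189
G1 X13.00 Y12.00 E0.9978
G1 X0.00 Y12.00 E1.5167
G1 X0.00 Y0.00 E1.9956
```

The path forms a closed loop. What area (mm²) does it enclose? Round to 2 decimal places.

Apply the shoelace formula to the sequence of (X, Y) vertices; enclosed area = 156.00 mm².

156.00 mm²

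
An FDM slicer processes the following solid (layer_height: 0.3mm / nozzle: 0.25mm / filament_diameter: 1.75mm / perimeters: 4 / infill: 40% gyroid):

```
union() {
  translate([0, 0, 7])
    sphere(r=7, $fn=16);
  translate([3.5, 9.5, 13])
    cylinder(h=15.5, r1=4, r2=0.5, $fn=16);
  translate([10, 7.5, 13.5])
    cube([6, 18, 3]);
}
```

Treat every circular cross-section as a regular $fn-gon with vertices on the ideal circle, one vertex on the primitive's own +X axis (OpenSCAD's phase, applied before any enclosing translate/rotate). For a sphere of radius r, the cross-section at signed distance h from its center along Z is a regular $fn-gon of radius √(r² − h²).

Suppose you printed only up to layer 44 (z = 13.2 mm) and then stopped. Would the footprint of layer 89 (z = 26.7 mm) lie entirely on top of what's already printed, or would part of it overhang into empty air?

Compare the two slices. At z = 13.2: the r=7 sphere slices to a regular 16-gon of circumradius 3.250 (√(r²−h²) with h=6.2 from center) (area = (16/2)·3.250²·sin(360°/16) = 32.33 mm²); the cone at (3.5, 9.5): at t=0.013 of its height the radius interpolates to r₁+(r₂−r₁)t = 3.955, giving a regular 16-gon of that circumradius (area = (16/2)·3.955²·sin(360°/16) = 47.88 mm²); the cube at (10, 7.5) is not intersected at this z (z outside [13.5, 16.5]); Merging all regions: the 2 present regions are separate (no shared area or edge), so areas and boundary lengths simply add and each stays a separate island — area = 80.21 mm². At z = 26.7: the sphere does not reach this height (|z−center|=19.700 > r=7); the cone at (3.5, 9.5) contributes a regular 16-gon of circumradius 0.906 (interpolated between r1=4 and r2=0.5 at t=0.884) (area = (16/2)·0.906²·sin(360°/16) = 2.52 mm²); the cube at (10, 7.5) is not intersected at this z (z outside [13.5, 16.5]); Merging all regions: only the cone at (3.5, 9.5) is present, so the union is just that shape — area = 2.52 mm². Checking containment: the cross-section at z = 26.7 is a subset of the cross-section at z = 13.2.

entirely on top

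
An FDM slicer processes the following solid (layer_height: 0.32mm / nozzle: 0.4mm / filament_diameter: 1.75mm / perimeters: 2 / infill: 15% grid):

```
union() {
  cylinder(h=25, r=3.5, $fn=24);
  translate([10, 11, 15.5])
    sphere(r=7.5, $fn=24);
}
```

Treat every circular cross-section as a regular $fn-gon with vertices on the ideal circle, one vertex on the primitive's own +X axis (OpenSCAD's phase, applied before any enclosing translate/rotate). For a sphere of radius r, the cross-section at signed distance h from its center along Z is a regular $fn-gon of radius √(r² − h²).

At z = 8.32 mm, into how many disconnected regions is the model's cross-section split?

At z = 8.32 mm: the cylinder: section is a regular 24-gon, circumradius r=3.5; the r=7.5 sphere at (10, 11) contributes a regular 24-gon of circumradius √(7.5²−7.18²) = 2.167; Merging all regions: the 2 present regions are separate (no shared area or edge), so areas and boundary lengths simply add and each stays a separate island — 2 connected regions. The result has 2 disconnected regions.

2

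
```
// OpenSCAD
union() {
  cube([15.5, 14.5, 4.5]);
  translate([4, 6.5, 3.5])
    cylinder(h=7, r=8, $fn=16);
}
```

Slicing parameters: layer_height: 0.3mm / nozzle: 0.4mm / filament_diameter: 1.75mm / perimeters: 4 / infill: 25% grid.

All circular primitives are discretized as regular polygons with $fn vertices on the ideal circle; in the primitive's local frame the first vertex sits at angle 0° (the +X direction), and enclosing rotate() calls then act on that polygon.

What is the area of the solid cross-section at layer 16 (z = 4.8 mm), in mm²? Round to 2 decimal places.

At z = 4.8 mm: the cube is absent (z outside [0, 4.5]); the cylinder at (4, 6.5): section is a regular 16-gon, circumradius r=8 (area = (16/2)·8.000²·sin(360°/16) = 195.93 mm²); Combining (union): only the r=8 cylinder at (4, 6.5) is present, so the union is just that shape — area = 195.93 mm². Overall, the cross-section is a single solid region. Net area = 195.93 mm².

195.93 mm²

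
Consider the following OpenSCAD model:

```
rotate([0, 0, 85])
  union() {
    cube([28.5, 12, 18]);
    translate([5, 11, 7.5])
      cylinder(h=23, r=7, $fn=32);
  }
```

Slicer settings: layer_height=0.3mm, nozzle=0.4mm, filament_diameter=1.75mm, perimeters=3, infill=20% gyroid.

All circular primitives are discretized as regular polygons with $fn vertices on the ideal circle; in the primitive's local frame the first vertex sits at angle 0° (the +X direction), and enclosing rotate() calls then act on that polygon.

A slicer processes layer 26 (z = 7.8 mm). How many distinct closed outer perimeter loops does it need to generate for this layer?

At z = 7.8 mm: the 28.5×12 cube contributes its full rectangle; the r=7 cylinder at (5, 11) gives a regular 32-gon of circumradius 7 (constant along its height); Combining (union): the regions partially overlap (shared area 81.80 mm²), so overlapping operands fuse into one piece — 1 connected region; (whole slice rotated 85° about Z — lengths, areas and connectivity unchanged). The result has 1 disconnected region.

1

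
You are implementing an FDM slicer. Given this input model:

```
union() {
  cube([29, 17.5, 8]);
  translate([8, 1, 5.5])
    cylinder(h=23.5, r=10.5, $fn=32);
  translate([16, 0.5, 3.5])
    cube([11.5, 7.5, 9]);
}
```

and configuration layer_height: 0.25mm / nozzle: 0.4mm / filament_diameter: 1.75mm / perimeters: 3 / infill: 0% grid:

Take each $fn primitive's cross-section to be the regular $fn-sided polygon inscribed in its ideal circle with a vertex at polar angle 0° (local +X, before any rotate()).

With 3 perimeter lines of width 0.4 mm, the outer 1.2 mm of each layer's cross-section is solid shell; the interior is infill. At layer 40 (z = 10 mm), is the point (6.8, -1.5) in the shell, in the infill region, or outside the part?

At z = 10 mm: the cube does not reach this height (z outside [0, 8]); the cylinder at (8, 1): section is a regular 32-gon, circumradius r=10.5; the cube at (16, 0.5) is present — its section is the full 11.5×7.5 rectangle; Combining (union): the regions partially overlap (shared area 12.62 mm²), so overlapping operands fuse into one piece — 1 connected region. Overall, the cross-section is a single solid region. The nearest boundary edge runs (3.98, -8.70)→(2.17, -7.73); distance from the point to it = 7.68 mm. The point is inside the cross-section and 7.68 mm from the nearest boundary — more than the 1.2 mm shell width (3 × 0.4), so it's in the infill interior.

infill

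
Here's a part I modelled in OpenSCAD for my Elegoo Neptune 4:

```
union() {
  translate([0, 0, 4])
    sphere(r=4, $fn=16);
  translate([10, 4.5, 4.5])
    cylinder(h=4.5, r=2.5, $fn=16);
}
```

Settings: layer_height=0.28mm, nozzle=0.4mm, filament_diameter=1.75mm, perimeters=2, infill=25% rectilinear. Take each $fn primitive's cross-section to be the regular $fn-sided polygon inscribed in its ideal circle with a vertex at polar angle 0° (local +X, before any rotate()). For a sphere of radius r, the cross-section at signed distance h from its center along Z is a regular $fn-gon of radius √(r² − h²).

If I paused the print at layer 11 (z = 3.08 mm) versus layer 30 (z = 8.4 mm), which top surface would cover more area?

Layer 11 (z = 3.08): the r=4 sphere contributes a regular 16-gon of circumradius √(4²−0.92²) = 3.893 (area = (16/2)·3.893²·sin(360°/16) = 46.39 mm²); the cylinder at (10, 4.5) is not intersected at this z (z outside [4.5, 9]); Merging all regions: only the r=4 sphere is present, so the union is just that shape — area = 46.39 mm². So its area = 46.39 mm². Layer 30 (z = 8.4): the sphere does not reach this height (|z−center|=4.400 > r=4); the r=2.5 cylinder at (10, 4.5) gives a regular 16-gon of circumradius 2.5 (constant along its height) (area = (16/2)·2.500²·sin(360°/16) = 19.13 mm²); Taking the union: only the r=2.5 cylinder at (10, 4.5) is present, so the union is just that shape — area = 19.13 mm². So its area = 19.13 mm². Layer 11 is larger (46.39 vs 19.13 mm²).

layer 11 (z = 3.08 mm)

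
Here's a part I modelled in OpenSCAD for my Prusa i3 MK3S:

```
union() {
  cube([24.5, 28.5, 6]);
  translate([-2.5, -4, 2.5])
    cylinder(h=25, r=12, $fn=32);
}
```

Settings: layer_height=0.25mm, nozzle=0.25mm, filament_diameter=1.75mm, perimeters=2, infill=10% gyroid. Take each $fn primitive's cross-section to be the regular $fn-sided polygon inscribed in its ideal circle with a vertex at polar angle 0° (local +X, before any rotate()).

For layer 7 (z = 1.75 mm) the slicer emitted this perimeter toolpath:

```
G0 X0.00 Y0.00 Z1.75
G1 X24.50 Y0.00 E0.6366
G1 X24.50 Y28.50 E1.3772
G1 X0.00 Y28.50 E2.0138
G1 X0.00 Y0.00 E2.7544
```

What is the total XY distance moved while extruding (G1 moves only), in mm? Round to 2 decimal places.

Sum the Euclidean lengths of each G1 segment: total = 106.00 mm.

106.00 mm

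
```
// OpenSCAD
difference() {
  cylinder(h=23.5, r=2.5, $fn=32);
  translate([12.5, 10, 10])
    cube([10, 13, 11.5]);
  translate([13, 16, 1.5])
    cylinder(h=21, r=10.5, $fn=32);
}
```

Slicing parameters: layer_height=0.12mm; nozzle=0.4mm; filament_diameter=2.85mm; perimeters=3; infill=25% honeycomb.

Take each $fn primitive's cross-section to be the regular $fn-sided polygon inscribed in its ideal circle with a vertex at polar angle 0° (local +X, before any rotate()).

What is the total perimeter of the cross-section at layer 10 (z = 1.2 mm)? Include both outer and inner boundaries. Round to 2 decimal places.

At z = 1.2 mm: the cylinder: section is a regular 32-gon, circumradius r=2.5 (perimeter = 2·32·2.500·sin(180°/32) = 15.68 mm); the cube at (12.5, 10) is not intersected at this z (z outside [10, 21.5]); the cylinder at (13, 16) does not reach this height (z outside [1.5, 22.5]); Taking the first minus the rest: none of the subtracted shapes is present at this height, so the r=2.5 cylinder is unchanged — boundary = 15.68 mm. Overall, the cross-section is a single solid region. Total boundary length (outer) = 15.68 mm.

15.68 mm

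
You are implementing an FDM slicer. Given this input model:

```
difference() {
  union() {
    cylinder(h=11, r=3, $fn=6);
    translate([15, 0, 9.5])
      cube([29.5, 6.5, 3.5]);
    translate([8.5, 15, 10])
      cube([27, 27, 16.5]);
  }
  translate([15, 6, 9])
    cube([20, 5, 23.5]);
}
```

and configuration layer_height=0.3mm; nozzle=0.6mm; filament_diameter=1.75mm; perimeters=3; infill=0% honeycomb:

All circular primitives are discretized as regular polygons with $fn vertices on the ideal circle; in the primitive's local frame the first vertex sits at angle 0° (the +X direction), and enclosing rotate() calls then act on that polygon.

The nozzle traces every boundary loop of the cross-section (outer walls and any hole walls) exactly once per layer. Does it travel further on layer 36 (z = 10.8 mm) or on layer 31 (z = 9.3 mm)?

layer 36 (z = 10.8 mm)

Layer 36 (z = 10.8): the cylinder: section is a regular 6-gon, circumradius r=3 (perimeter = 2·6·3.000·sin(180°/6) = 18.00 mm); the cube at (15, 0) (footprint 29.5×6.5) is included at this height (perimeter 72.00 mm); the cube at (8.5, 15) (footprint 27×27) is included at this height (perimeter 108.00 mm); Combining (union): the 3 present regions are separate (no shared area or edge), so areas and boundary lengths simply add and each stays a separate island — boundary = 198.00 mm; the cube at (15, 6) is present — its section is the full 20×5 rectangle (perimeter 50.00 mm); Taking the first minus the rest: starting from the result so far, the 20×5 cube at (15, 6) partially overlaps it — only the 10.00 mm² overlap (of its 100.00 mm²) is removed, clipping the outline — boundary = 198.00 mm. So its perimeter = 198.00 mm. Layer 31 (z = 9.3): the r=3 cylinder gives a regular 6-gon of circumradius 3 (constant along its height) (perimeter = 2·6·3.000·sin(180°/6) = 18.00 mm); the cube at (15, 0) is absent (z outside [9.5, 13]); the cube at (8.5, 15) is not intersected at this z (z outside [10, 26.5]); Combining (union): only the r=3 cylinder is present, so the union is just that shape — boundary = 18.00 mm; the cube at (15, 6) is present — its section is the full 20×5 rectangle (perimeter 50.00 mm); Taking the first minus the rest: starting from that combined region, the 20×5 cube at (15, 6) misses the remaining region (no effect) — boundary = 18.00 mm. So its perimeter = 18.00 mm. Layer 36 is larger (198.00 vs 18.00 mm).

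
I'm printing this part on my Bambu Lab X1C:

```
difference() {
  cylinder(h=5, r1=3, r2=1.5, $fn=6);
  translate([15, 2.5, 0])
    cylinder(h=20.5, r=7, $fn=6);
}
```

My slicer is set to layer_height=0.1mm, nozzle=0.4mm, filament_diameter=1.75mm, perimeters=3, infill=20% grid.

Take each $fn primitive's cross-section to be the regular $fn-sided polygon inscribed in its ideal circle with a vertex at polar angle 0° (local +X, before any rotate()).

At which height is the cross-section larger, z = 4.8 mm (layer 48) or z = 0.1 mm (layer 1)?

Layer 48 (z = 4.8): the cone (r1=3→r2=1.5) has section circumradius 1.560 here — a regular 6-gon (area = (6/2)·1.560²·sin(360°/6) = 6.32 mm²); the r=7 cylinder at (15, 2.5) contributes a regular 6-gon of circumradius 7 (area = (6/2)·7.000²·sin(360°/6) = 127.31 mm²); After the difference (first − rest): starting from the cone (6.32 mm²), the r=7 cylinder at (15, 2.5) misses the remaining region (no effect) — area = 6.32 mm². So its area = 6.32 mm². Layer 1 (z = 0.1): the cone contributes a regular 6-gon of circumradius 2.970 (interpolated between r1=3 and r2=1.5 at t=0.020) (area = (6/2)·2.970²·sin(360°/6) = 22.92 mm²); the cylinder at (15, 2.5): section is a regular 6-gon, circumradius r=7 (area = (6/2)·7.000²·sin(360°/6) = 127.31 mm²); After the difference (first − rest): starting from the cone (22.92 mm²), the r=7 cylinder at (15, 2.5) misses the remaining region (no effect) — area = 22.92 mm². So its area = 22.92 mm². Layer 1 is larger (22.92 vs 6.32 mm²).

layer 1 (z = 0.1 mm)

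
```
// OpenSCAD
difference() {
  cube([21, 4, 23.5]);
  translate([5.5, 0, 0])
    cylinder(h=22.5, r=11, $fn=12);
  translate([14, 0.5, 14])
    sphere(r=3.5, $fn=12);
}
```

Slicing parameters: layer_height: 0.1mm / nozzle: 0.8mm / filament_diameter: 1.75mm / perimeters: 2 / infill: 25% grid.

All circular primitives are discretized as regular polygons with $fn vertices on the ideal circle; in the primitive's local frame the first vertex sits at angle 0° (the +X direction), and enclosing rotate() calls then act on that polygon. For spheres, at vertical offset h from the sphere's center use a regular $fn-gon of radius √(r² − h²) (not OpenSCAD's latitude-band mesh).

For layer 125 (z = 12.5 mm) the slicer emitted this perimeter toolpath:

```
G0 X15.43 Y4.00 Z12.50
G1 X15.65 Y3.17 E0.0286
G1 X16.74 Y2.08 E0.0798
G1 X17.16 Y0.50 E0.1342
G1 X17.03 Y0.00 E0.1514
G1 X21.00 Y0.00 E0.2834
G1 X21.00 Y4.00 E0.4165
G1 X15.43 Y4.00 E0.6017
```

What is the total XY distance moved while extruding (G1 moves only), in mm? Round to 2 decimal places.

18.09 mm

Sum the Euclidean lengths of each G1 segment: total = 18.09 mm.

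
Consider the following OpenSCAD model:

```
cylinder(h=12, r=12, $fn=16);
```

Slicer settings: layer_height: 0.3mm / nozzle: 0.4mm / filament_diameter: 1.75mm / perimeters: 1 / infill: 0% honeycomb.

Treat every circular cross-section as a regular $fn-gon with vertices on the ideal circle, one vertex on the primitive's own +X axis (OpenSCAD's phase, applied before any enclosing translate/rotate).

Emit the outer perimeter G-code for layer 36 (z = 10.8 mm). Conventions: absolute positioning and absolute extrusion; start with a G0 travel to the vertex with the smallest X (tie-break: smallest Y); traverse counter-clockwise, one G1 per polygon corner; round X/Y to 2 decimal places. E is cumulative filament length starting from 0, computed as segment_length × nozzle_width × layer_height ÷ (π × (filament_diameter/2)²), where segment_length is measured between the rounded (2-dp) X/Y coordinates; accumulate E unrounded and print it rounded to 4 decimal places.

G0 X-12.00 Y0.00 Z10.80
G1 X-11.09 Y-4.59 E0.2335
G1 X-8.49 Y-8.49 E0.4673
G1 X-4.59 Y-11.09 E0.7011
G1 X0.00 Y-12.00 E0.9346
G1 X4.59 Y-11.09 E1.1681
G1 X8.49 Y-8.49 E1.4019
G1 X11.09 Y-4.59 E1.6357
G1 X12.00 Y0.00 E1.8692
G1 X11.09 Y4.59 E2.1027
G1 X8.49 Y8.49 E2.3365
G1 X4.59 Y11.09 E2.5703
G1 X0.00 Y12.00 E2.8038
G1 X-4.59 Y11.09 E3.0372
G1 X-8.49 Y8.49 E3.2711
G1 X-11.09 Y4.59 E3.5049
G1 X-12.00 Y0.00 E3.7384

At z = 10.8 mm: the cylinder: section is a regular 16-gon, circumradius r=12. The outline is a single polygon with 16 vertices. Extrusion per mm of travel: 0.4 × 0.3 / (π × 0.875²) = 0.049890. Accumulating E over each segment gives final E = 3.7384.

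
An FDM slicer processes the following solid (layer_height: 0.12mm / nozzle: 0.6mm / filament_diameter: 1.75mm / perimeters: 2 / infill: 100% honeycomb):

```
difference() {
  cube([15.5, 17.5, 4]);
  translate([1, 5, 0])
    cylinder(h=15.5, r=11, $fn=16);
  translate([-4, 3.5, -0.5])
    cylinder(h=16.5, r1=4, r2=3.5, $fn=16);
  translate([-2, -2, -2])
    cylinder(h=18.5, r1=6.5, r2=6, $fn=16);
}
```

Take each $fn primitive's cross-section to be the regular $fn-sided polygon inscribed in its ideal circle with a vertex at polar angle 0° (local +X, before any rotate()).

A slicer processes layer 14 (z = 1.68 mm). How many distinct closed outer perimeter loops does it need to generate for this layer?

At z = 1.68 mm: the cube (footprint 15.5×17.5) is included at this height; the cylinder at (1, 5): section is a regular 16-gon, circumradius r=11; the cone at (-4, 3.5) contributes a regular 16-gon of circumradius 3.934 (interpolated between r1=4 and r2=3.5 at t=0.132); the cone at (-2, -2) (r1=6.5→r2=6) has section circumradius 6.401 here — a regular 16-gon; After the difference (first − rest): starting from the 15.5×17.5 cube, the r=11 cylinder at (1, 5) partially overlaps it — only the 160.88 mm² overlap (of its 370.44 mm²) is removed, clipping the outline; the cone at (-4, 3.5) misses the remaining region (no effect); the cone at (-2, -2) misses the remaining region (no effect) — 1 connected region. The result has 1 disconnected region.

1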